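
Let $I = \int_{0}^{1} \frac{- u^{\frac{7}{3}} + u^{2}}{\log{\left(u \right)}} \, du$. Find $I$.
$\log{\left(\frac{9}{10} \right)}$

Introduce a parameter $a$ in the exponent: let $I(a) = \int_{0}^{1} \frac{- u^{\frac{7}{3}} + u^{a}}{\log{\left(u \right)}} \, du$.

Since $\dfrac{\partial}{\partial a}\,u^{a} = u^{a} \ln u$, the $\ln u$ in the denominator cancels and
$$\frac{dI}{da} = \int_{0}^{1} u^{a} \, du = \left[\frac{u^{a+1}}{a+1}\right]_0^1 = \frac{1}{a + 1}.$$

Integrating with respect to $a$ gives $I(a) = \log{\left(\frac{3 a}{10} + \frac{3}{10} \right)} + C$.

At $a = \frac{7}{3}$ the integrand is identically $0$, so $I(\frac{7}{3}) = 0$. The closed form gives $0$, hence $C = 0$.

Setting $a = 2$:
$$I = \log{\left(\frac{9}{10} \right)}.$$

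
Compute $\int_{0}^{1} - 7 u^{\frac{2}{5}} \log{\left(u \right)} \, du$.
$\frac{25}{7}$

Start from the elementary integral
$$J(a) = \int_{0}^{1} - 7 u^{a} \, du = - \frac{7}{a + 1}.$$

Differentiating under the integral sign brings down a factor of $\ln u$:
$$\frac{dJ}{da} = \int_{0}^{1} - 7 u^{a} \log{\left(u \right)} \, du = \frac{7}{\left(a + 1\right)^{2}}.$$

The integral on the left is $I$, so $I = \frac{7}{\left(a + 1\right)^{2}}$.

Setting $a = \frac{2}{5}$:
$$I = \frac{25}{7}.$$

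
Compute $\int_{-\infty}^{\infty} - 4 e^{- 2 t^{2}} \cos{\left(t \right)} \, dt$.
$- \frac{2 \sqrt{2} \sqrt{\pi}}{e^{\frac{1}{8}}}$

Let $b$ denote the cosine frequency and define $I(b) = \int_{-\infty}^{\infty} - 4 e^{- 2 t^{2}} \cos{\left(b t \right)} \, dt$.

Differentiating under the integral sign,
$$I'(b) = \int_{-\infty}^{\infty} 4 t e^{- 2 t^{2}} \sin{\left(b t \right)} \, dt.$$

Integrate $\int_{-\infty}^{\infty} t \sin(b t)\, e^{- 2 t^{2}}\, dt$ by parts with $u = \sin(b t)$ and $dv = t\, e^{- 2 t^{2}}\, dt$, giving $v = - \frac{e^{- 2 t^{2}}}{4}$. The boundary term vanishes and
$$\int_{-\infty}^{\infty} t \sin(b t)\, e^{- 2 t^{2}}\, dt = \frac{b}{4} \int_{-\infty}^{\infty} \cos(b t)\, e^{- 2 t^{2}}\, dt,$$
so $I'(b) = - \frac{b}{4}\, I(b)$.

This is a separable first-order ODE; solving with the initial condition $I(0) = \int_{-\infty}^{\infty} - 4 e^{- 2 t^{2}}\,dt = - 2 \sqrt{2} \sqrt{\pi}$ gives
$$I(b) = - 2 \sqrt{2} \sqrt{\pi} e^{- \frac{b^{2}}{8}}.$$

Setting $b = 1$:
$$I = - \frac{2 \sqrt{2} \sqrt{\pi}}{e^{\frac{1}{8}}}.$$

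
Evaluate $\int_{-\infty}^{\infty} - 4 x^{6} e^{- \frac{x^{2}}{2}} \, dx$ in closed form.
$- 60 \sqrt{2} \sqrt{\pi}$

Consider the simpler parametrised integral
$$J(a) = \int_{-\infty}^{\infty} - 4 e^{- a x^{2}} \, dx = - \frac{4 \sqrt{\pi}}{\sqrt{a}}.$$

Differentiating under the integral sign brings down a factor of $(-x^2)$:
$$\frac{dJ}{da} = \int_{-\infty}^{\infty} 4 x^{2} e^{- a x^{2}} \, dx = \frac{2 \sqrt{\pi}}{a^{\frac{3}{2}}}.$$

Repeating $3$ times in total — each differentiation brings down another $(-x^2)$ — gives
$$\frac{d^{3}J}{da^{3}} = \int_{-\infty}^{\infty} 4 x^{6} e^{- a x^{2}} \, dx = \frac{15 \sqrt{\pi}}{2 a^{\frac{7}{2}}},$$
and the integrand here is $(-1)^{3}$ times the target integrand, so $I = (-1)^{3}\,\frac{d^{3}J}{da^{3}} = - \frac{15 \sqrt{\pi}}{2 a^{\frac{7}{2}}}$.

Setting $a = \frac{1}{2}$:
$$I = - 60 \sqrt{2} \sqrt{\pi}.$$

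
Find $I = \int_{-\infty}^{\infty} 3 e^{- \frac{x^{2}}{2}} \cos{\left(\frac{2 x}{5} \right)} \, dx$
$\frac{3 \sqrt{2} \sqrt{\pi}}{e^{\frac{2}{25}}}$

Treat the cosine frequency as a parameter and define $I(b) = \int_{-\infty}^{\infty} 3 e^{- \frac{x^{2}}{2}} \cos{\left(b x \right)} \, dx$.

Differentiating under the integral sign,
$$I'(b) = \int_{-\infty}^{\infty} - 3 x e^{- \frac{x^{2}}{2}} \sin{\left(b x \right)} \, dx.$$

Integrate $\int_{-\infty}^{\infty} x \sin(b x)\, e^{- \frac{x^{2}}{2}}\, dx$ by parts with $u = \sin(b x)$ and $dv = x\, e^{- \frac{x^{2}}{2}}\, dx$, giving $v = - e^{- \frac{x^{2}}{2}}$. The boundary term vanishes and
$$\int_{-\infty}^{\infty} x \sin(b x)\, e^{- \frac{x^{2}}{2}}\, dx = b \int_{-\infty}^{\infty} \cos(b x)\, e^{- \frac{x^{2}}{2}}\, dx,$$
so $I'(b) = - b\, I(b)$.

This is a separable first-order ODE; solving with the initial condition $I(0) = \int_{-\infty}^{\infty} 3 e^{- \frac{x^{2}}{2}}\,dx = 3 \sqrt{2} \sqrt{\pi}$ gives
$$I(b) = 3 \sqrt{2} \sqrt{\pi} e^{- \frac{b^{2}}{2}}.$$

Setting $b = \frac{2}{5}$:
$$I = \frac{3 \sqrt{2} \sqrt{\pi}}{e^{\frac{2}{25}}}.$$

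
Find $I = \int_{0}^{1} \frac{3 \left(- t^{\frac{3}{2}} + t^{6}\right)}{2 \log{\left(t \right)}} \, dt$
$\log{\left(\frac{14 \sqrt{70}}{25} \right)}$

Replace the exponent $6$ by a parameter $a$: let $I(a) = \int_{0}^{1} \frac{3 \left(- t^{\frac{3}{2}} + t^{a}\right)}{2 \log{\left(t \right)}} \, dt$.

Since $\dfrac{\partial}{\partial a}\,t^{a} = t^{a} \ln t$, the $\ln t$ in the denominator cancels and
$$\frac{dI}{da} = \int_{0}^{1} \frac{3}{2} t^{a} \, dt = \frac{3}{2} \left[\frac{t^{a+1}}{a+1}\right]_0^1 = \frac{3}{2 \left(a + 1\right)}.$$

Integrating with respect to $a$ gives $I(a) = \log{\left(\frac{2 \sqrt{10} \left(a + 1\right)^{\frac{3}{2}}}{25} \right)} + C$.

At $a = \frac{3}{2}$ the integrand is identically $0$, so $I(\frac{3}{2}) = 0$. The closed form gives $0$, hence $C = 0$.

Setting $a = 6$:
$$I = \log{\left(\frac{14 \sqrt{70}}{25} \right)}.$$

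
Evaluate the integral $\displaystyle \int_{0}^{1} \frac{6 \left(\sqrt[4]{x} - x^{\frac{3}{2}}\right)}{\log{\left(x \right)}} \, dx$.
$- \log{\left(64 \right)}$

Introduce a parameter $a$ in the exponent: let $I(a) = \int_{0}^{1} \frac{6 \left(\sqrt[4]{x} - x^{a}\right)}{\log{\left(x \right)}} \, dx$.

Since $\dfrac{\partial}{\partial a}\,x^{a} = x^{a} \ln x$, the $\ln x$ in the denominator cancels and
$$\frac{dI}{da} = \int_{0}^{1} -6 x^{a} \, dx = -6 \left[\frac{x^{a+1}}{a+1}\right]_0^1 = - \frac{6}{a + 1}.$$

Integrating with respect to $a$ gives $I(a) = - \log{\left(\frac{4096 \left(a + 1\right)^{6}}{15625} \right)} + C$.

At $a = \frac{1}{4}$ the integrand is identically $0$, so $I(\frac{1}{4}) = 0$. The closed form gives $0$, hence $C = 0$.

Setting $a = \frac{3}{2}$:
$$I = - \log{\left(64 \right)}.$$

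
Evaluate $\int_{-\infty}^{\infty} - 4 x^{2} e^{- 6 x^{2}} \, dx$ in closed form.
$- \frac{\sqrt{6} \sqrt{\pi}}{18}$

Start from the elementary integral
$$J(a) = \int_{-\infty}^{\infty} - 4 e^{- a x^{2}} \, dx = - \frac{4 \sqrt{\pi}}{\sqrt{a}}.$$

Differentiating under the integral sign brings down a factor of $(-x^2)$:
$$\frac{dJ}{da} = \int_{-\infty}^{\infty} 4 x^{2} e^{- a x^{2}} \, dx = \frac{2 \sqrt{\pi}}{a^{\frac{3}{2}}}.$$

The integral on the left is $-I$, so $I = - \frac{2 \sqrt{\pi}}{a^{\frac{3}{2}}}$.

Setting $a = 6$:
$$I = - \frac{\sqrt{6} \sqrt{\pi}}{18}.$$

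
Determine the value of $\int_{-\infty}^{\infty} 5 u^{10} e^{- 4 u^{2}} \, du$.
$\frac{4725 \sqrt{\pi}}{65536}$

Consider the simpler parametrised integral
$$J(a) = \int_{-\infty}^{\infty} 5 e^{- a u^{2}} \, du = \frac{5 \sqrt{\pi}}{\sqrt{a}}.$$

Differentiating under the integral sign brings down a factor of $(-u^2)$:
$$\frac{dJ}{da} = \int_{-\infty}^{\infty} - 5 u^{2} e^{- a u^{2}} \, du = - \frac{5 \sqrt{\pi}}{2 a^{\frac{3}{2}}}.$$

Repeating $5$ times in total — each differentiation brings down another $(-u^2)$ — gives
$$\frac{d^{5}J}{da^{5}} = \int_{-\infty}^{\infty} - 5 u^{10} e^{- a u^{2}} \, du = - \frac{4725 \sqrt{\pi}}{32 a^{\frac{11}{2}}},$$
and the integrand here is $(-1)^{5}$ times the target integrand, so $I = (-1)^{5}\,\frac{d^{5}J}{da^{5}} = \frac{4725 \sqrt{\pi}}{32 a^{\frac{11}{2}}}$.

Setting $a = 4$:
$$I = \frac{4725 \sqrt{\pi}}{65536}.$$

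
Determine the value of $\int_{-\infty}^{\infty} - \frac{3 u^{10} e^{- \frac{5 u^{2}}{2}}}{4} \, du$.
$- \frac{567 \sqrt{10} \sqrt{\pi}}{12500}$

Consider the simpler parametrised integral
$$J(a) = \int_{-\infty}^{\infty} - \frac{3 e^{- a u^{2}}}{4} \, du = - \frac{3 \sqrt{\pi}}{4 \sqrt{a}}.$$

Differentiating under the integral sign brings down a factor of $(-u^2)$:
$$\frac{dJ}{da} = \int_{-\infty}^{\infty} \frac{3 u^{2} e^{- a u^{2}}}{4} \, du = \frac{3 \sqrt{\pi}}{8 a^{\frac{3}{2}}}.$$

Repeating $5$ times in total — each differentiation brings down another $(-u^2)$ — gives
$$\frac{d^{5}J}{da^{5}} = \int_{-\infty}^{\infty} \frac{3 u^{10} e^{- a u^{2}}}{4} \, du = \frac{2835 \sqrt{\pi}}{128 a^{\frac{11}{2}}},$$
and the integrand here is $(-1)^{5}$ times the target integrand, so $I = (-1)^{5}\,\frac{d^{5}J}{da^{5}} = - \frac{2835 \sqrt{\pi}}{128 a^{\frac{11}{2}}}$.

Setting $a = \frac{5}{2}$:
$$I = - \frac{567 \sqrt{10} \sqrt{\pi}}{12500}.$$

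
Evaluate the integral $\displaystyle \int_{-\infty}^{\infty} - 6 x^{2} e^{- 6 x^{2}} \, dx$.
$- \frac{\sqrt{6} \sqrt{\pi}}{12}$

Begin with the known integral
$$J(a) = \int_{-\infty}^{\infty} - 6 e^{- a x^{2}} \, dx = - \frac{6 \sqrt{\pi}}{\sqrt{a}}.$$

Differentiating under the integral sign brings down a factor of $(-x^2)$:
$$\frac{dJ}{da} = \int_{-\infty}^{\infty} 6 x^{2} e^{- a x^{2}} \, dx = \frac{3 \sqrt{\pi}}{a^{\frac{3}{2}}}.$$

The integral on the left is $-I$, so $I = - \frac{3 \sqrt{\pi}}{a^{\frac{3}{2}}}$.

Setting $a = 6$:
$$I = - \frac{\sqrt{6} \sqrt{\pi}}{12}.$$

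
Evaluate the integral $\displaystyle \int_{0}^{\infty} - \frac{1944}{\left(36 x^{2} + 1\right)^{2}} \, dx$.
$- 81 \pi$

Begin with the known result
$$J(a) = \int_{0}^{\infty} - \frac{3}{2 \left(a^{2} + x^{2}\right)} \, dx = - \frac{3 \pi}{4 a}.$$

Differentiating under the integral sign with respect to $a$,
$$\frac{dJ}{da} = \int_{0}^{\infty} \frac{3 a}{\left(a^{2} + x^{2}\right)^{2}} \, dx = \frac{3 \pi}{4 a^{2}},$$
so $\int_{0}^{\infty} - \frac{3}{2 \left(a^{2} + x^{2}\right)^{2}} \, dx = - \frac{3 \pi}{8 a^{3}}$.

Setting $a = \frac{1}{6}$:
$$I = - 81 \pi.$$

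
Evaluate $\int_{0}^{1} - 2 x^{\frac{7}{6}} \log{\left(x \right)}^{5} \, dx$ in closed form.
$\frac{11197440}{4826809}$

Begin with the known integral
$$J(a) = \int_{0}^{1} - 2 x^{a} \, dx = - \frac{2}{a + 1}.$$

Differentiating under the integral sign brings down a factor of $\ln x$:
$$\frac{dJ}{da} = \int_{0}^{1} - 2 x^{a} \log{\left(x \right)} \, dx = \frac{2}{\left(a + 1\right)^{2}}.$$

Repeating $5$ times in total — each differentiation brings down another $\ln x$ — gives
$$\frac{d^{5}J}{da^{5}} = \int_{0}^{1} - 2 x^{a} \log{\left(x \right)}^{5} \, dx = \frac{240}{\left(a + 1\right)^{6}},$$
and the integrand here is exactly the target integrand, so $I = \frac{240}{\left(a + 1\right)^{6}}$.

Setting $a = \frac{7}{6}$:
$$I = \frac{11197440}{4826809}.$$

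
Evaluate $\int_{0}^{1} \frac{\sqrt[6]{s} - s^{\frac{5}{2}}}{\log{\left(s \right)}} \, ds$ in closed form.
$- \log{\left(3 \right)}$

Introduce a parameter $a$ in the exponent: let $I(a) = \int_{0}^{1} \frac{\sqrt[6]{s} - s^{a}}{\log{\left(s \right)}} \, ds$.

Since $\dfrac{\partial}{\partial a}\,s^{a} = s^{a} \ln s$, the $\ln s$ in the denominator cancels and
$$\frac{dI}{da} = \int_{0}^{1} -1 s^{a} \, ds = -1 \left[\frac{s^{a+1}}{a+1}\right]_0^1 = - \frac{1}{a + 1}.$$

Integrating with respect to $a$ gives $I(a) = - \log{\left(\frac{6 a}{7} + \frac{6}{7} \right)} + C$.

At $a = \frac{1}{6}$ the integrand is identically $0$, so $I(\frac{1}{6}) = 0$. The closed form gives $0$, hence $C = 0$.

Setting $a = \frac{5}{2}$:
$$I = - \log{\left(3 \right)}.$$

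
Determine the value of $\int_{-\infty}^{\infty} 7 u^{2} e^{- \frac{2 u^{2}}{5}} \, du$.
$\frac{35 \sqrt{10} \sqrt{\pi}}{8}$

Begin with the known integral
$$J(a) = \int_{-\infty}^{\infty} 7 e^{- a u^{2}} \, du = \frac{7 \sqrt{\pi}}{\sqrt{a}}.$$

Differentiating under the integral sign brings down a factor of $(-u^2)$:
$$\frac{dJ}{da} = \int_{-\infty}^{\infty} - 7 u^{2} e^{- a u^{2}} \, du = - \frac{7 \sqrt{\pi}}{2 a^{\frac{3}{2}}}.$$

The integral on the left is $-I$, so $I = \frac{7 \sqrt{\pi}}{2 a^{\frac{3}{2}}}$.

Setting $a = \frac{2}{5}$:
$$I = \frac{35 \sqrt{10} \sqrt{\pi}}{8}.$$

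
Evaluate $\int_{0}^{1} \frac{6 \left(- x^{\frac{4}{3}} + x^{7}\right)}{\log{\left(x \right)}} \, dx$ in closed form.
$- \log{\left(\frac{117649}{191102976} \right)}$

Consider the one-parameter family: let $I(a) = \int_{0}^{1} \frac{6 \left(x^{7} - x^{a}\right)}{\log{\left(x \right)}} \, dx$.

Since $\dfrac{\partial}{\partial a}\,x^{a} = x^{a} \ln x$, the $\ln x$ in the denominator cancels and
$$\frac{dI}{da} = \int_{0}^{1} -6 x^{a} \, dx = -6 \left[\frac{x^{a+1}}{a+1}\right]_0^1 = - \frac{6}{a + 1}.$$

Integrating with respect to $a$ gives $I(a) = - \log{\left(\frac{\left(a + 1\right)^{6}}{262144} \right)} + C$.

At $a = 7$ the integrand is identically $0$, so $I(7) = 0$. The closed form gives $0$, hence $C = 0$.

Setting $a = \frac{4}{3}$:
$$I = - \log{\left(\frac{117649}{191102976} \right)}.$$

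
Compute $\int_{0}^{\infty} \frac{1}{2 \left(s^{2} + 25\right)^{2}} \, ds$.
$\frac{\pi}{1000}$

Start from the standard arctangent integral
$$J(a) = \int_{0}^{\infty} \frac{1}{2 \left(a^{2} + s^{2}\right)} \, ds = \frac{\pi}{4 a}.$$

Differentiating under the integral sign with respect to $a$,
$$\frac{dJ}{da} = \int_{0}^{\infty} - \frac{a}{\left(a^{2} + s^{2}\right)^{2}} \, ds = - \frac{\pi}{4 a^{2}},$$
so $\int_{0}^{\infty} \frac{1}{2 \left(a^{2} + s^{2}\right)^{2}} \, ds = \frac{\pi}{8 a^{3}}$.

Setting $a = 5$:
$$I = \frac{\pi}{1000}.$$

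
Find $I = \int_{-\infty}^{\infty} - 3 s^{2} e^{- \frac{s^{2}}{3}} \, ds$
$- \frac{9 \sqrt{3} \sqrt{\pi}}{2}$

Start from the elementary integral
$$J(a) = \int_{-\infty}^{\infty} - 3 e^{- a s^{2}} \, ds = - \frac{3 \sqrt{\pi}}{\sqrt{a}}.$$

Differentiating under the integral sign brings down a factor of $(-s^2)$:
$$\frac{dJ}{da} = \int_{-\infty}^{\infty} 3 s^{2} e^{- a s^{2}} \, ds = \frac{3 \sqrt{\pi}}{2 a^{\frac{3}{2}}}.$$

The integral on the left is $-I$, so $I = - \frac{3 \sqrt{\pi}}{2 a^{\frac{3}{2}}}$.

Setting $a = \frac{1}{3}$:
$$I = - \frac{9 \sqrt{3} \sqrt{\pi}}{2}.$$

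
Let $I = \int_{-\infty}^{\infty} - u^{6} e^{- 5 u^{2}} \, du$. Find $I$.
$- \frac{3 \sqrt{5} \sqrt{\pi}}{1000}$

Start from the elementary integral
$$J(a) = \int_{-\infty}^{\infty} - e^{- a u^{2}} \, du = - \frac{\sqrt{\pi}}{\sqrt{a}}.$$

Differentiating under the integral sign brings down a factor of $(-u^2)$:
$$\frac{dJ}{da} = \int_{-\infty}^{\infty} u^{2} e^{- a u^{2}} \, du = \frac{\sqrt{\pi}}{2 a^{\frac{3}{2}}}.$$

Repeating $3$ times in total — each differentiation brings down another $(-u^2)$ — gives
$$\frac{d^{3}J}{da^{3}} = \int_{-\infty}^{\infty} u^{6} e^{- a u^{2}} \, du = \frac{15 \sqrt{\pi}}{8 a^{\frac{7}{2}}},$$
and the integrand here is $(-1)^{3}$ times the target integrand, so $I = (-1)^{3}\,\frac{d^{3}J}{da^{3}} = - \frac{15 \sqrt{\pi}}{8 a^{\frac{7}{2}}}$.

Setting $a = 5$:
$$I = - \frac{3 \sqrt{5} \sqrt{\pi}}{1000}.$$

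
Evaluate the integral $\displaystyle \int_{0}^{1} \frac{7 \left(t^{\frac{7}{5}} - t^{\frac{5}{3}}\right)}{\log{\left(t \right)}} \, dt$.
$- \log{\left(\frac{10000000}{4782969} \right)}$

Consider the one-parameter family: let $I(a) = \int_{0}^{1} \frac{7 \left(t^{\frac{7}{5}} - t^{a}\right)}{\log{\left(t \right)}} \, dt$.

Since $\dfrac{\partial}{\partial a}\,t^{a} = t^{a} \ln t$, the $\ln t$ in the denominator cancels and
$$\frac{dI}{da} = \int_{0}^{1} -7 t^{a} \, dt = -7 \left[\frac{t^{a+1}}{a+1}\right]_0^1 = - \frac{7}{a + 1}.$$

Integrating with respect to $a$ gives $I(a) = - \log{\left(\frac{78125 \left(a + 1\right)^{7}}{35831808} \right)} + C$.

At $a = \frac{7}{5}$ the integrand is identically $0$, so $I(\frac{7}{5}) = 0$. The closed form gives $0$, hence $C = 0$.

Setting $a = \frac{5}{3}$:
$$I = - \log{\left(\frac{10000000}{4782969} \right)}.$$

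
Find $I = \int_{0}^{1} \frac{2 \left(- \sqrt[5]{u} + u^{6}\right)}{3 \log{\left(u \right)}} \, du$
$- \frac{2 \log{\left(6 \right)}}{3} + \frac{2 \log{\left(35 \right)}}{3}$

Replace the exponent $6$ by a parameter $a$: let $I(a) = \int_{0}^{1} \frac{2 \left(- \sqrt[5]{u} + u^{a}\right)}{3 \log{\left(u \right)}} \, du$.

Since $\dfrac{\partial}{\partial a}\,u^{a} = u^{a} \ln u$, the $\ln u$ in the denominator cancels and
$$\frac{dI}{da} = \int_{0}^{1} \frac{2}{3} u^{a} \, du = \frac{2}{3} \left[\frac{u^{a+1}}{a+1}\right]_0^1 = \frac{2}{3 \left(a + 1\right)}.$$

Integrating with respect to $a$ gives $I(a) = \log{\left(\frac{5^{\frac{2}{3}} \sqrt[3]{6} \left(a + 1\right)^{\frac{2}{3}}}{6} \right)} + C$.

At $a = \frac{1}{5}$ the integrand is identically $0$, so $I(\frac{1}{5}) = 0$. The closed form gives $0$, hence $C = 0$.

Setting $a = 6$:
$$I = - \frac{2 \log{\left(6 \right)}}{3} + \frac{2 \log{\left(35 \right)}}{3}.$$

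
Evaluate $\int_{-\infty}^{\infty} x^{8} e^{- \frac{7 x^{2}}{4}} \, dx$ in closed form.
$\frac{480 \sqrt{7} \sqrt{\pi}}{2401}$

Start from the elementary integral
$$J(a) = \int_{-\infty}^{\infty} e^{- a x^{2}} \, dx = \frac{\sqrt{\pi}}{\sqrt{a}}.$$

Differentiating under the integral sign brings down a factor of $(-x^2)$:
$$\frac{dJ}{da} = \int_{-\infty}^{\infty} - x^{2} e^{- a x^{2}} \, dx = - \frac{\sqrt{\pi}}{2 a^{\frac{3}{2}}}.$$

Repeating $4$ times in total — each differentiation brings down another $(-x^2)$ — gives
$$\frac{d^{4}J}{da^{4}} = \int_{-\infty}^{\infty} x^{8} e^{- a x^{2}} \, dx = \frac{105 \sqrt{\pi}}{16 a^{\frac{9}{2}}},$$
and the integrand here is exactly the target integrand, so $I = \frac{105 \sqrt{\pi}}{16 a^{\frac{9}{2}}}$.

Setting $a = \frac{7}{4}$:
$$I = \frac{480 \sqrt{7} \sqrt{\pi}}{2401}.$$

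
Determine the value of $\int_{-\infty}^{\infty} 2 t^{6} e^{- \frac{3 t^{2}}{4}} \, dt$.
$\frac{160 \sqrt{3} \sqrt{\pi}}{27}$

Consider the simpler parametrised integral
$$J(a) = \int_{-\infty}^{\infty} 2 e^{- a t^{2}} \, dt = \frac{2 \sqrt{\pi}}{\sqrt{a}}.$$

Differentiating under the integral sign brings down a factor of $(-t^2)$:
$$\frac{dJ}{da} = \int_{-\infty}^{\infty} - 2 t^{2} e^{- a t^{2}} \, dt = - \frac{\sqrt{\pi}}{a^{\frac{3}{2}}}.$$

Repeating $3$ times in total — each differentiation brings down another $(-t^2)$ — gives
$$\frac{d^{3}J}{da^{3}} = \int_{-\infty}^{\infty} - 2 t^{6} e^{- a t^{2}} \, dt = - \frac{15 \sqrt{\pi}}{4 a^{\frac{7}{2}}},$$
and the integrand here is $(-1)^{3}$ times the target integrand, so $I = (-1)^{3}\,\frac{d^{3}J}{da^{3}} = \frac{15 \sqrt{\pi}}{4 a^{\frac{7}{2}}}$.

Setting $a = \frac{3}{4}$:
$$I = \frac{160 \sqrt{3} \sqrt{\pi}}{27}.$$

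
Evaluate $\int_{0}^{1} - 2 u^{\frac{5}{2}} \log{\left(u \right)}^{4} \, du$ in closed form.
$- \frac{1536}{16807}$

Consider the simpler parametrised integral
$$J(a) = \int_{0}^{1} - 2 u^{a} \, du = - \frac{2}{a + 1}.$$

Differentiating under the integral sign brings down a factor of $\ln u$:
$$\frac{dJ}{da} = \int_{0}^{1} - 2 u^{a} \log{\left(u \right)} \, du = \frac{2}{\left(a + 1\right)^{2}}.$$

Repeating $4$ times in total — each differentiation brings down another $\ln u$ — gives
$$\frac{d^{4}J}{da^{4}} = \int_{0}^{1} - 2 u^{a} \log{\left(u \right)}^{4} \, du = - \frac{48}{\left(a + 1\right)^{5}},$$
and the integrand here is exactly the target integrand, so $I = - \frac{48}{\left(a + 1\right)^{5}}$.

Setting $a = \frac{5}{2}$:
$$I = - \frac{1536}{16807}.$$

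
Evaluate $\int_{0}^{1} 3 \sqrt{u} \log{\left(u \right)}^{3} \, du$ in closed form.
$- \frac{32}{9}$

Begin with the known integral
$$J(a) = \int_{0}^{1} 3 u^{a} \, du = \frac{3}{a + 1}.$$

Differentiating under the integral sign brings down a factor of $\ln u$:
$$\frac{dJ}{da} = \int_{0}^{1} 3 u^{a} \log{\left(u \right)} \, du = - \frac{3}{\left(a + 1\right)^{2}}.$$

Repeating $3$ times in total — each differentiation brings down another $\ln u$ — gives
$$\frac{d^{3}J}{da^{3}} = \int_{0}^{1} 3 u^{a} \log{\left(u \right)}^{3} \, du = - \frac{18}{\left(a + 1\right)^{4}},$$
and the integrand here is exactly the target integrand, so $I = - \frac{18}{\left(a + 1\right)^{4}}$.

Setting $a = \frac{1}{2}$:
$$I = - \frac{32}{9}.$$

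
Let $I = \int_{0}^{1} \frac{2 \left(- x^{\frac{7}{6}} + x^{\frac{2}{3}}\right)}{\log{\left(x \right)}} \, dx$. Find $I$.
$\log{\left(\frac{100}{169} \right)}$

Introduce a parameter $a$ in the exponent: let $I(a) = \int_{0}^{1} \frac{2 \left(- x^{\frac{7}{6}} + x^{a}\right)}{\log{\left(x \right)}} \, dx$.

Since $\dfrac{\partial}{\partial a}\,x^{a} = x^{a} \ln x$, the $\ln x$ in the denominator cancels and
$$\frac{dI}{da} = \int_{0}^{1} 2 x^{a} \, dx = 2 \left[\frac{x^{a+1}}{a+1}\right]_0^1 = \frac{2}{a + 1}.$$

Integrating with respect to $a$ gives $I(a) = \log{\left(\frac{36 \left(a + 1\right)^{2}}{169} \right)} + C$.

At $a = \frac{7}{6}$ the integrand is identically $0$, so $I(\frac{7}{6}) = 0$. The closed form gives $0$, hence $C = 0$.

Setting $a = \frac{2}{3}$:
$$I = \log{\left(\frac{100}{169} \right)}.$$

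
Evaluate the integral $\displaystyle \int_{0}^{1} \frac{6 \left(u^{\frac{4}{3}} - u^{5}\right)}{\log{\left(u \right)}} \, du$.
$- \log{\left(\frac{34012224}{117649} \right)}$

Consider the one-parameter family: let $I(a) = \int_{0}^{1} \frac{6 \left(u^{\frac{4}{3}} - u^{a}\right)}{\log{\left(u \right)}} \, du$.

Since $\dfrac{\partial}{\partial a}\,u^{a} = u^{a} \ln u$, the $\ln u$ in the denominator cancels and
$$\frac{dI}{da} = \int_{0}^{1} -6 u^{a} \, du = -6 \left[\frac{u^{a+1}}{a+1}\right]_0^1 = - \frac{6}{a + 1}.$$

Integrating with respect to $a$ gives $I(a) = - \log{\left(\frac{729 \left(a + 1\right)^{6}}{117649} \right)} + C$.

At $a = \frac{4}{3}$ the integrand is identically $0$, so $I(\frac{4}{3}) = 0$. The closed form gives $0$, hence $C = 0$.

Setting $a = 5$:
$$I = - \log{\left(\frac{34012224}{117649} \right)}.$$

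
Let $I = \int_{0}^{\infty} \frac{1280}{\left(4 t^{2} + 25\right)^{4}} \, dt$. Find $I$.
$\frac{4 \pi}{3125}$

Begin with the known result
$$J(a) = \int_{0}^{\infty} \frac{5}{a^{2} + t^{2}} \, dt = \frac{5 \pi}{2 a}.$$

Differentiating under the integral sign with respect to $a$,
$$\frac{dJ}{da} = \int_{0}^{\infty} - \frac{10 a}{\left(a^{2} + t^{2}\right)^{2}} \, dt = - \frac{5 \pi}{2 a^{2}},$$
so $\int_{0}^{\infty} \frac{5}{\left(a^{2} + t^{2}\right)^{2}} \, dt = \frac{5 \pi}{4 a^{3}}$.

Repeating — each differentiation of $1/(t^2+a^2)^j$ produces $-2ja/(t^2+a^2)^{j+1}$ — and dividing through by $-2ja$ at each step yields, after $3$ differentiations in total,
$$\int_{0}^{\infty} \frac{5}{\left(a^{2} + t^{2}\right)^{4}} \, dt = \frac{25 \pi}{32 a^{7}}.$$

Setting $a = \frac{5}{2}$:
$$I = \frac{4 \pi}{3125}.$$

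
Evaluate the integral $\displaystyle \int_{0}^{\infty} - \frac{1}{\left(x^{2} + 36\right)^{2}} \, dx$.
$- \frac{\pi}{864}$

Recall the elementary integral
$$J(a) = \int_{0}^{\infty} - \frac{1}{a^{2} + x^{2}} \, dx = - \frac{\pi}{2 a}.$$

Differentiating under the integral sign with respect to $a$,
$$\frac{dJ}{da} = \int_{0}^{\infty} \frac{2 a}{\left(a^{2} + x^{2}\right)^{2}} \, dx = \frac{\pi}{2 a^{2}},$$
so $\int_{0}^{\infty} - \frac{1}{\left(a^{2} + x^{2}\right)^{2}} \, dx = - \frac{\pi}{4 a^{3}}$.

Setting $a = 6$:
$$I = - \frac{\pi}{864}.$$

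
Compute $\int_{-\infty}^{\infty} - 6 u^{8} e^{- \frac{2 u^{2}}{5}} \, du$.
$- \frac{196875 \sqrt{10} \sqrt{\pi}}{256}$

Start from the elementary integral
$$J(a) = \int_{-\infty}^{\infty} - 6 e^{- a u^{2}} \, du = - \frac{6 \sqrt{\pi}}{\sqrt{a}}.$$

Differentiating under the integral sign brings down a factor of $(-u^2)$:
$$\frac{dJ}{da} = \int_{-\infty}^{\infty} 6 u^{2} e^{- a u^{2}} \, du = \frac{3 \sqrt{\pi}}{a^{\frac{3}{2}}}.$$

Repeating $4$ times in total — each differentiation brings down another $(-u^2)$ — gives
$$\frac{d^{4}J}{da^{4}} = \int_{-\infty}^{\infty} - 6 u^{8} e^{- a u^{2}} \, du = - \frac{315 \sqrt{\pi}}{8 a^{\frac{9}{2}}},$$
and the integrand here is exactly the target integrand, so $I = - \frac{315 \sqrt{\pi}}{8 a^{\frac{9}{2}}}$.

Setting $a = \frac{2}{5}$:
$$I = - \frac{196875 \sqrt{10} \sqrt{\pi}}{256}.$$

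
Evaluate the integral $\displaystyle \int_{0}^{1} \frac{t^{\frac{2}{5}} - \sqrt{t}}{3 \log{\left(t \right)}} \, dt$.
$- \frac{\log{\left(15 \right)}}{3} + \frac{\log{\left(14 \right)}}{3}$

Consider the one-parameter family: let $I(a) = \int_{0}^{1} \frac{- \sqrt{t} + t^{a}}{3 \log{\left(t \right)}} \, dt$.

Since $\dfrac{\partial}{\partial a}\,t^{a} = t^{a} \ln t$, the $\ln t$ in the denominator cancels and
$$\frac{dI}{da} = \int_{0}^{1} \frac{1}{3} t^{a} \, dt = \frac{1}{3} \left[\frac{t^{a+1}}{a+1}\right]_0^1 = \frac{1}{3 \left(a + 1\right)}.$$

Integrating with respect to $a$ gives $I(a) = \frac{\log{\left(a + 1 \right)}}{3} - \frac{\log{\left(3 \right)}}{3} + \frac{\log{\left(2 \right)}}{3} + C$.

At $a = \frac{1}{2}$ the integrand is identically $0$, so $I(\frac{1}{2}) = 0$. The closed form gives $0$, hence $C = 0$.

Setting $a = \frac{2}{5}$:
$$I = - \frac{\log{\left(15 \right)}}{3} + \frac{\log{\left(14 \right)}}{3}.$$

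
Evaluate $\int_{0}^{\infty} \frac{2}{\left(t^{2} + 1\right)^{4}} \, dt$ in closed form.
$\frac{5 \pi}{16}$

Begin with the known result
$$J(a) = \int_{0}^{\infty} \frac{2}{a^{2} + t^{2}} \, dt = \frac{\pi}{a}.$$

Differentiating under the integral sign with respect to $a$,
$$\frac{dJ}{da} = \int_{0}^{\infty} - \frac{4 a}{\left(a^{2} + t^{2}\right)^{2}} \, dt = - \frac{\pi}{a^{2}},$$
so $\int_{0}^{\infty} \frac{2}{\left(a^{2} + t^{2}\right)^{2}} \, dt = \frac{\pi}{2 a^{3}}$.

Repeating — each differentiation of $1/(t^2+a^2)^j$ produces $-2ja/(t^2+a^2)^{j+1}$ — and dividing through by $-2ja$ at each step yields, after $3$ differentiations in total,
$$\int_{0}^{\infty} \frac{2}{\left(a^{2} + t^{2}\right)^{4}} \, dt = \frac{5 \pi}{16 a^{7}}.$$

Setting $a = 1$:
$$I = \frac{5 \pi}{16}.$$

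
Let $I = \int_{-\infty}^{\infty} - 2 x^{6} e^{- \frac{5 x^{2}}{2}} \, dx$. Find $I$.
$- \frac{6 \sqrt{10} \sqrt{\pi}}{125}$

Start from the elementary integral
$$J(a) = \int_{-\infty}^{\infty} - 2 e^{- a x^{2}} \, dx = - \frac{2 \sqrt{\pi}}{\sqrt{a}}.$$

Differentiating under the integral sign brings down a factor of $(-x^2)$:
$$\frac{dJ}{da} = \int_{-\infty}^{\infty} 2 x^{2} e^{- a x^{2}} \, dx = \frac{\sqrt{\pi}}{a^{\frac{3}{2}}}.$$

Repeating $3$ times in total — each differentiation brings down another $(-x^2)$ — gives
$$\frac{d^{3}J}{da^{3}} = \int_{-\infty}^{\infty} 2 x^{6} e^{- a x^{2}} \, dx = \frac{15 \sqrt{\pi}}{4 a^{\frac{7}{2}}},$$
and the integrand here is $(-1)^{3}$ times the target integrand, so $I = (-1)^{3}\,\frac{d^{3}J}{da^{3}} = - \frac{15 \sqrt{\pi}}{4 a^{\frac{7}{2}}}$.

Setting $a = \frac{5}{2}$:
$$I = - \frac{6 \sqrt{10} \sqrt{\pi}}{125}.$$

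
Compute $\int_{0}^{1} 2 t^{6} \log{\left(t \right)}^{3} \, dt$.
$- \frac{12}{2401}$

Start from the elementary integral
$$J(a) = \int_{0}^{1} 2 t^{a} \, dt = \frac{2}{a + 1}.$$

Differentiating under the integral sign brings down a factor of $\ln t$:
$$\frac{dJ}{da} = \int_{0}^{1} 2 t^{a} \log{\left(t \right)} \, dt = - \frac{2}{\left(a + 1\right)^{2}}.$$

Repeating $3$ times in total — each differentiation brings down another $\ln t$ — gives
$$\frac{d^{3}J}{da^{3}} = \int_{0}^{1} 2 t^{a} \log{\left(t \right)}^{3} \, dt = - \frac{12}{\left(a + 1\right)^{4}},$$
and the integrand here is exactly the target integrand, so $I = - \frac{12}{\left(a + 1\right)^{4}}$.

Setting $a = 6$:
$$I = - \frac{12}{2401}.$$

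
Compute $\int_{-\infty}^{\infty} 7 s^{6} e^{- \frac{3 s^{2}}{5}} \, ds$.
$\frac{4375 \sqrt{15} \sqrt{\pi}}{216}$

Consider the simpler parametrised integral
$$J(a) = \int_{-\infty}^{\infty} 7 e^{- a s^{2}} \, ds = \frac{7 \sqrt{\pi}}{\sqrt{a}}.$$

Differentiating under the integral sign brings down a factor of $(-s^2)$:
$$\frac{dJ}{da} = \int_{-\infty}^{\infty} - 7 s^{2} e^{- a s^{2}} \, ds = - \frac{7 \sqrt{\pi}}{2 a^{\frac{3}{2}}}.$$

Repeating $3$ times in total — each differentiation brings down another $(-s^2)$ — gives
$$\frac{d^{3}J}{da^{3}} = \int_{-\infty}^{\infty} - 7 s^{6} e^{- a s^{2}} \, ds = - \frac{105 \sqrt{\pi}}{8 a^{\frac{7}{2}}},$$
and the integrand here is $(-1)^{3}$ times the target integrand, so $I = (-1)^{3}\,\frac{d^{3}J}{da^{3}} = \frac{105 \sqrt{\pi}}{8 a^{\frac{7}{2}}}$.

Setting $a = \frac{3}{5}$:
$$I = \frac{4375 \sqrt{15} \sqrt{\pi}}{216}.$$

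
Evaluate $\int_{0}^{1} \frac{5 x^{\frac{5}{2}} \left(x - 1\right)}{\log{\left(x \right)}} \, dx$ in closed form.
$\log{\left(\frac{59049}{16807} \right)}$

Replace the exponent $\frac{7}{2}$ by a parameter $a$: let $I(a) = \int_{0}^{1} \frac{5 \left(- x^{\frac{5}{2}} + x^{a}\right)}{\log{\left(x \right)}} \, dx$.

Since $\dfrac{\partial}{\partial a}\,x^{a} = x^{a} \ln x$, the $\ln x$ in the denominator cancels and
$$\frac{dI}{da} = \int_{0}^{1} 5 x^{a} \, dx = 5 \left[\frac{x^{a+1}}{a+1}\right]_0^1 = \frac{5}{a + 1}.$$

Integrating with respect to $a$ gives $I(a) = \log{\left(\frac{32 \left(a + 1\right)^{5}}{16807} \right)} + C$.

At $a = \frac{5}{2}$ the integrand is identically $0$, so $I(\frac{5}{2}) = 0$. The closed form gives $0$, hence $C = 0$.

Setting $a = \frac{7}{2}$:
$$I = \log{\left(\frac{59049}{16807} \right)}.$$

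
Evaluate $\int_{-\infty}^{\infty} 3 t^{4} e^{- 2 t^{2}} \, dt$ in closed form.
$\frac{9 \sqrt{2} \sqrt{\pi}}{32}$

Start from the elementary integral
$$J(a) = \int_{-\infty}^{\infty} 3 e^{- a t^{2}} \, dt = \frac{3 \sqrt{\pi}}{\sqrt{a}}.$$

Differentiating under the integral sign brings down a factor of $(-t^2)$:
$$\frac{dJ}{da} = \int_{-\infty}^{\infty} - 3 t^{2} e^{- a t^{2}} \, dt = - \frac{3 \sqrt{\pi}}{2 a^{\frac{3}{2}}}.$$

Repeating twice in total — each differentiation brings down another $(-t^2)$ — gives
$$\frac{d^{2}J}{da^{2}} = \int_{-\infty}^{\infty} 3 t^{4} e^{- a t^{2}} \, dt = \frac{9 \sqrt{\pi}}{4 a^{\frac{5}{2}}},$$
and the integrand here is exactly the target integrand, so $I = \frac{9 \sqrt{\pi}}{4 a^{\frac{5}{2}}}$.

Setting $a = 2$:
$$I = \frac{9 \sqrt{2} \sqrt{\pi}}{32}.$$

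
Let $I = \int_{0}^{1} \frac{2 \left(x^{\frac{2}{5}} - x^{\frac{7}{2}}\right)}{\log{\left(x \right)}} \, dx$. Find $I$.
$- \log{\left(\frac{2025}{196} \right)}$

Consider the one-parameter family: let $I(a) = \int_{0}^{1} \frac{2 \left(x^{\frac{2}{5}} - x^{a}\right)}{\log{\left(x \right)}} \, dx$.

Since $\dfrac{\partial}{\partial a}\,x^{a} = x^{a} \ln x$, the $\ln x$ in the denominator cancels and
$$\frac{dI}{da} = \int_{0}^{1} -2 x^{a} \, dx = -2 \left[\frac{x^{a+1}}{a+1}\right]_0^1 = - \frac{2}{a + 1}.$$

Integrating with respect to $a$ gives $I(a) = - \log{\left(\frac{25 \left(a + 1\right)^{2}}{49} \right)} + C$.

At $a = \frac{2}{5}$ the integrand is identically $0$, so $I(\frac{2}{5}) = 0$. The closed form gives $0$, hence $C = 0$.

Setting $a = \frac{7}{2}$:
$$I = - \log{\left(\frac{2025}{196} \right)}.$$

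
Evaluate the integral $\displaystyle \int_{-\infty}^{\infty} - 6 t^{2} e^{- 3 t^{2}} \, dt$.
$- \frac{\sqrt{3} \sqrt{\pi}}{3}$

Begin with the known integral
$$J(a) = \int_{-\infty}^{\infty} - 6 e^{- a t^{2}} \, dt = - \frac{6 \sqrt{\pi}}{\sqrt{a}}.$$

Differentiating under the integral sign brings down a factor of $(-t^2)$:
$$\frac{dJ}{da} = \int_{-\infty}^{\infty} 6 t^{2} e^{- a t^{2}} \, dt = \frac{3 \sqrt{\pi}}{a^{\frac{3}{2}}}.$$

The integral on the left is $-I$, so $I = - \frac{3 \sqrt{\pi}}{a^{\frac{3}{2}}}$.

Setting $a = 3$:
$$I = - \frac{\sqrt{3} \sqrt{\pi}}{3}.$$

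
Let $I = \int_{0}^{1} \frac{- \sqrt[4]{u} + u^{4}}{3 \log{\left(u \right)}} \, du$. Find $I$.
$\frac{2 \log{\left(2 \right)}}{3}$

Consider the one-parameter family: let $I(a) = \int_{0}^{1} \frac{u^{4} - u^{a}}{3 \log{\left(u \right)}} \, du$.

Since $\dfrac{\partial}{\partial a}\,u^{a} = u^{a} \ln u$, the $\ln u$ in the denominator cancels and
$$\frac{dI}{da} = \int_{0}^{1} - \frac{1}{3} u^{a} \, du = - \frac{1}{3} \left[\frac{u^{a+1}}{a+1}\right]_0^1 = - \frac{1}{3 a + 3}.$$

Integrating with respect to $a$ gives $I(a) = - \frac{\log{\left(a + 1 \right)}}{3} + \frac{\log{\left(5 \right)}}{3} + C$.

At $a = 4$ the integrand is identically $0$, so $I(4) = 0$. The closed form gives $0$, hence $C = 0$.

Setting $a = \frac{1}{4}$:
$$I = \frac{2 \log{\left(2 \right)}}{3}.$$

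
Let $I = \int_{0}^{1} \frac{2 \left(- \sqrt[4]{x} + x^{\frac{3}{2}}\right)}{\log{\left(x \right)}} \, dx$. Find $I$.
$\log{\left(4 \right)}$

Consider the one-parameter family: let $I(a) = \int_{0}^{1} \frac{2 \left(- \sqrt[4]{x} + x^{a}\right)}{\log{\left(x \right)}} \, dx$.

Since $\dfrac{\partial}{\partial a}\,x^{a} = x^{a} \ln x$, the $\ln x$ in the denominator cancels and
$$\frac{dI}{da} = \int_{0}^{1} 2 x^{a} \, dx = 2 \left[\frac{x^{a+1}}{a+1}\right]_0^1 = \frac{2}{a + 1}.$$

Integrating with respect to $a$ gives $I(a) = \log{\left(\frac{16 \left(a + 1\right)^{2}}{25} \right)} + C$.

At $a = \frac{1}{4}$ the integrand is identically $0$, so $I(\frac{1}{4}) = 0$. The closed form gives $0$, hence $C = 0$.

Setting $a = \frac{3}{2}$:
$$I = \log{\left(4 \right)}.$$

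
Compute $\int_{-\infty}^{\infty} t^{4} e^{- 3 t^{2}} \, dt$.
$\frac{\sqrt{3} \sqrt{\pi}}{36}$

Begin with the known integral
$$J(a) = \int_{-\infty}^{\infty} e^{- a t^{2}} \, dt = \frac{\sqrt{\pi}}{\sqrt{a}}.$$

Differentiating under the integral sign brings down a factor of $(-t^2)$:
$$\frac{dJ}{da} = \int_{-\infty}^{\infty} - t^{2} e^{- a t^{2}} \, dt = - \frac{\sqrt{\pi}}{2 a^{\frac{3}{2}}}.$$

Repeating twice in total — each differentiation brings down another $(-t^2)$ — gives
$$\frac{d^{2}J}{da^{2}} = \int_{-\infty}^{\infty} t^{4} e^{- a t^{2}} \, dt = \frac{3 \sqrt{\pi}}{4 a^{\frac{5}{2}}},$$
and the integrand here is exactly the target integrand, so $I = \frac{3 \sqrt{\pi}}{4 a^{\frac{5}{2}}}$.

Setting $a = 3$:
$$I = \frac{\sqrt{3} \sqrt{\pi}}{36}.$$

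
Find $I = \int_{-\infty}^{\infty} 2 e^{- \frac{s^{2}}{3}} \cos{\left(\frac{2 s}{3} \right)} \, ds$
$\frac{2 \sqrt{3} \sqrt{\pi}}{e^{\frac{1}{3}}}$

Let $b$ denote the cosine frequency and define $I(b) = \int_{-\infty}^{\infty} 2 e^{- \frac{s^{2}}{3}} \cos{\left(b s \right)} \, ds$.

Differentiating under the integral sign,
$$I'(b) = \int_{-\infty}^{\infty} - 2 s e^{- \frac{s^{2}}{3}} \sin{\left(b s \right)} \, ds.$$

Integrate $\int_{-\infty}^{\infty} s \sin(b s)\, e^{- \frac{s^{2}}{3}}\, ds$ by parts with $u = \sin(b s)$ and $dv = s\, e^{- \frac{s^{2}}{3}}\, ds$, giving $v = - \frac{3 e^{- \frac{s^{2}}{3}}}{2}$. The boundary term vanishes and
$$\int_{-\infty}^{\infty} s \sin(b s)\, e^{- \frac{s^{2}}{3}}\, ds = \frac{3 b}{2} \int_{-\infty}^{\infty} \cos(b s)\, e^{- \frac{s^{2}}{3}}\, ds,$$
so $I'(b) = - \frac{3 b}{2}\, I(b)$.

This is a separable first-order ODE; solving with the initial condition $I(0) = \int_{-\infty}^{\infty} 2 e^{- \frac{s^{2}}{3}}\,ds = 2 \sqrt{3} \sqrt{\pi}$ gives
$$I(b) = 2 \sqrt{3} \sqrt{\pi} e^{- \frac{3 b^{2}}{4}}.$$

Setting $b = \frac{2}{3}$:
$$I = \frac{2 \sqrt{3} \sqrt{\pi}}{e^{\frac{1}{3}}}.$$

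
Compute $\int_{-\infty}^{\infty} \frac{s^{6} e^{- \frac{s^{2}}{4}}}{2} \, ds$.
$120 \sqrt{\pi}$

Consider the simpler parametrised integral
$$J(a) = \int_{-\infty}^{\infty} \frac{e^{- a s^{2}}}{2} \, ds = \frac{\sqrt{\pi}}{2 \sqrt{a}}.$$

Differentiating under the integral sign brings down a factor of $(-s^2)$:
$$\frac{dJ}{da} = \int_{-\infty}^{\infty} - \frac{s^{2} e^{- a s^{2}}}{2} \, ds = - \frac{\sqrt{\pi}}{4 a^{\frac{3}{2}}}.$$

Repeating $3$ times in total — each differentiation brings down another $(-s^2)$ — gives
$$\frac{d^{3}J}{da^{3}} = \int_{-\infty}^{\infty} - \frac{s^{6} e^{- a s^{2}}}{2} \, ds = - \frac{15 \sqrt{\pi}}{16 a^{\frac{7}{2}}},$$
and the integrand here is $(-1)^{3}$ times the target integrand, so $I = (-1)^{3}\,\frac{d^{3}J}{da^{3}} = \frac{15 \sqrt{\pi}}{16 a^{\frac{7}{2}}}$.

Setting $a = \frac{1}{4}$:
$$I = 120 \sqrt{\pi}.$$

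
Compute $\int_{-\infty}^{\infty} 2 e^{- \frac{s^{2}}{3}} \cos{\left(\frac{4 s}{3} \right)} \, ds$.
$\frac{2 \sqrt{3} \sqrt{\pi}}{e^{\frac{4}{3}}}$

Define $I(b) = \int_{-\infty}^{\infty} 2 e^{- \frac{s^{2}}{3}} \cos{\left(b s \right)} \, ds$.

Differentiating under the integral sign,
$$I'(b) = \int_{-\infty}^{\infty} - 2 s e^{- \frac{s^{2}}{3}} \sin{\left(b s \right)} \, ds.$$

Integrate $\int_{-\infty}^{\infty} s \sin(b s)\, e^{- \frac{s^{2}}{3}}\, ds$ by parts with $u = \sin(b s)$ and $dv = s\, e^{- \frac{s^{2}}{3}}\, ds$, giving $v = - \frac{3 e^{- \frac{s^{2}}{3}}}{2}$. The boundary term vanishes and
$$\int_{-\infty}^{\infty} s \sin(b s)\, e^{- \frac{s^{2}}{3}}\, ds = \frac{3 b}{2} \int_{-\infty}^{\infty} \cos(b s)\, e^{- \frac{s^{2}}{3}}\, ds,$$
so $I'(b) = - \frac{3 b}{2}\, I(b)$.

This is a separable first-order ODE; solving with the initial condition $I(0) = \int_{-\infty}^{\infty} 2 e^{- \frac{s^{2}}{3}}\,ds = 2 \sqrt{3} \sqrt{\pi}$ gives
$$I(b) = 2 \sqrt{3} \sqrt{\pi} e^{- \frac{3 b^{2}}{4}}.$$

Setting $b = \frac{4}{3}$:
$$I = \frac{2 \sqrt{3} \sqrt{\pi}}{e^{\frac{4}{3}}}.$$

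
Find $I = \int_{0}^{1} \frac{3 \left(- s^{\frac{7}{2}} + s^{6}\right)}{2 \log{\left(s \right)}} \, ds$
$\log{\left(\frac{14 \sqrt{14}}{27} \right)}$

Consider the one-parameter family: let $I(a) = \int_{0}^{1} \frac{3 \left(- s^{\frac{7}{2}} + s^{a}\right)}{2 \log{\left(s \right)}} \, ds$.

Since $\dfrac{\partial}{\partial a}\,s^{a} = s^{a} \ln s$, the $\ln s$ in the denominator cancels and
$$\frac{dI}{da} = \int_{0}^{1} \frac{3}{2} s^{a} \, ds = \frac{3}{2} \left[\frac{s^{a+1}}{a+1}\right]_0^1 = \frac{3}{2 \left(a + 1\right)}.$$

Integrating with respect to $a$ gives $I(a) = \log{\left(\frac{2 \sqrt{2} \left(a + 1\right)^{\frac{3}{2}}}{27} \right)} + C$.

At $a = \frac{7}{2}$ the integrand is identically $0$, so $I(\frac{7}{2}) = 0$. The closed form gives $0$, hence $C = 0$.

Setting $a = 6$:
$$I = \log{\left(\frac{14 \sqrt{14}}{27} \right)}.$$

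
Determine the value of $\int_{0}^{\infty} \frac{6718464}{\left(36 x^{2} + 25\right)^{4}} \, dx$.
$\frac{34992 \pi}{15625}$

Recall the elementary integral
$$J(a) = \int_{0}^{\infty} \frac{4}{a^{2} + x^{2}} \, dx = \frac{2 \pi}{a}.$$

Differentiating under the integral sign with respect to $a$,
$$\frac{dJ}{da} = \int_{0}^{\infty} - \frac{8 a}{\left(a^{2} + x^{2}\right)^{2}} \, dx = - \frac{2 \pi}{a^{2}},$$
so $\int_{0}^{\infty} \frac{4}{\left(a^{2} + x^{2}\right)^{2}} \, dx = \frac{\pi}{a^{3}}$.

Repeating — each differentiation of $1/(x^2+a^2)^j$ produces $-2ja/(x^2+a^2)^{j+1}$ — and dividing through by $-2ja$ at each step yields, after $3$ differentiations in total,
$$\int_{0}^{\infty} \frac{4}{\left(a^{2} + x^{2}\right)^{4}} \, dx = \frac{5 \pi}{8 a^{7}}.$$

Setting $a = \frac{5}{6}$:
$$I = \frac{34992 \pi}{15625}.$$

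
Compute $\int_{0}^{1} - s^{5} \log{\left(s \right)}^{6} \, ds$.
$- \frac{5}{1944}$

Consider the simpler parametrised integral
$$J(a) = \int_{0}^{1} - s^{a} \, ds = - \frac{1}{a + 1}.$$

Differentiating under the integral sign brings down a factor of $\ln s$:
$$\frac{dJ}{da} = \int_{0}^{1} - s^{a} \log{\left(s \right)} \, ds = \frac{1}{\left(a + 1\right)^{2}}.$$

Repeating $6$ times in total — each differentiation brings down another $\ln s$ — gives
$$\frac{d^{6}J}{da^{6}} = \int_{0}^{1} - s^{a} \log{\left(s \right)}^{6} \, ds = - \frac{720}{\left(a + 1\right)^{7}},$$
and the integrand here is exactly the target integrand, so $I = - \frac{720}{\left(a + 1\right)^{7}}$.

Setting $a = 5$:
$$I = - \frac{5}{1944}.$$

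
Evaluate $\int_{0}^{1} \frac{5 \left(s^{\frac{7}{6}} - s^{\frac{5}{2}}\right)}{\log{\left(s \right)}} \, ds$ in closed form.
$\log{\left(\frac{371293}{4084101} \right)}$

Replace the exponent $\frac{7}{6}$ by a parameter $a$: let $I(a) = \int_{0}^{1} \frac{5 \left(- s^{\frac{5}{2}} + s^{a}\right)}{\log{\left(s \right)}} \, ds$.

Since $\dfrac{\partial}{\partial a}\,s^{a} = s^{a} \ln s$, the $\ln s$ in the denominator cancels and
$$\frac{dI}{da} = \int_{0}^{1} 5 s^{a} \, ds = 5 \left[\frac{s^{a+1}}{a+1}\right]_0^1 = \frac{5}{a + 1}.$$

Integrating with respect to $a$ gives $I(a) = \log{\left(\frac{32 \left(a + 1\right)^{5}}{16807} \right)} + C$.

At $a = \frac{5}{2}$ the integrand is identically $0$, so $I(\frac{5}{2}) = 0$. The closed form gives $0$, hence $C = 0$.

Setting $a = \frac{7}{6}$:
$$I = \log{\left(\frac{371293}{4084101} \right)}.$$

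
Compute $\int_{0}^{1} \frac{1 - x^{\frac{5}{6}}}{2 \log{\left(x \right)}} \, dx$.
$- \frac{\log{\left(11 \right)}}{2} + \frac{\log{\left(6 \right)}}{2}$

Consider the one-parameter family: let $I(a) = \int_{0}^{1} \frac{1 - x^{a}}{2 \log{\left(x \right)}} \, dx$.

Since $\dfrac{\partial}{\partial a}\,x^{a} = x^{a} \ln x$, the $\ln x$ in the denominator cancels and
$$\frac{dI}{da} = \int_{0}^{1} - \frac{1}{2} x^{a} \, dx = - \frac{1}{2} \left[\frac{x^{a+1}}{a+1}\right]_0^1 = - \frac{1}{2 a + 2}.$$

Integrating with respect to $a$ gives $I(a) = - \frac{\log{\left(a + 1 \right)}}{2} + C$.

At $a = 0$ the integrand is identically $0$, so $I(0) = 0$. The closed form gives $0$, hence $C = 0$.

Setting $a = \frac{5}{6}$:
$$I = - \frac{\log{\left(11 \right)}}{2} + \frac{\log{\left(6 \right)}}{2}.$$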